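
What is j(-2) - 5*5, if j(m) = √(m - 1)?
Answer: -25 + I*√3 ≈ -25.0 + 1.732*I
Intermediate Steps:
j(m) = √(-1 + m)
j(-2) - 5*5 = √(-1 - 2) - 5*5 = √(-3) - 25 = I*√3 - 25 = -25 + I*√3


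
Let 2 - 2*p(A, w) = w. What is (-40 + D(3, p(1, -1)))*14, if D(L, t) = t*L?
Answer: -497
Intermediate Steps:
p(A, w) = 1 - w/2
D(L, t) = L*t
(-40 + D(3, p(1, -1)))*14 = (-40 + 3*(1 - 1/2*(-1)))*14 = (-40 + 3*(1 + 1/2))*14 = (-40 + 3*(3/2))*14 = (-40 + 9/2)*14 = -71/2*14 = -497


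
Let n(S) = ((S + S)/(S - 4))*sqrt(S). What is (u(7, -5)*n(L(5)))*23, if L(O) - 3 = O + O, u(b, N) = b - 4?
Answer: 598*sqrt(13)/3 ≈ 718.71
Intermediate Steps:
u(b, N) = -4 + b
L(O) = 3 + 2*O (L(O) = 3 + (O + O) = 3 + 2*O)
n(S) = 2*S**(3/2)/(-4 + S) (n(S) = ((2*S)/(-4 + S))*sqrt(S) = (2*S/(-4 + S))*sqrt(S) = 2*S**(3/2)/(-4 + S))
(u(7, -5)*n(L(5)))*23 = ((-4 + 7)*(2*(3 + 2*5)**(3/2)/(-4 + (3 + 2*5))))*23 = (3*(2*(3 + 10)**(3/2)/(-4 + (3 + 10))))*23 = (3*(2*13**(3/2)/(-4 + 13)))*23 = (3*(2*(13*sqrt(13))/9))*23 = (3*(2*(13*sqrt(13))*(1/9)))*23 = (3*(26*sqrt(13)/9))*23 = (26*sqrt(13)/3)*23 = 598*sqrt(13)/3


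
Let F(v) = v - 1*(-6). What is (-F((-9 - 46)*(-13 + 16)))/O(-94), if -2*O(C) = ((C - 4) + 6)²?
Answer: -159/4232 ≈ -0.037571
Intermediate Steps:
O(C) = -(2 + C)²/2 (O(C) = -((C - 4) + 6)²/2 = -((-4 + C) + 6)²/2 = -(2 + C)²/2)
F(v) = 6 + v (F(v) = v + 6 = 6 + v)
(-F((-9 - 46)*(-13 + 16)))/O(-94) = (-(6 + (-9 - 46)*(-13 + 16)))/((-(2 - 94)²/2)) = (-(6 - 55*3))/((-½*(-92)²)) = (-(6 - 165))/((-½*8464)) = -1*(-159)/(-4232) = 159*(-1/4232) = -159/4232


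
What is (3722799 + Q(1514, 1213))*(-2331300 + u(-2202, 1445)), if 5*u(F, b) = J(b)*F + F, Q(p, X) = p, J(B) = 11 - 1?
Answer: -43502664793986/5 ≈ -8.7005e+12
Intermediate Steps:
J(B) = 10
u(F, b) = 11*F/5 (u(F, b) = (10*F + F)/5 = (11*F)/5 = 11*F/5)
(3722799 + Q(1514, 1213))*(-2331300 + u(-2202, 1445)) = (3722799 + 1514)*(-2331300 + (11/5)*(-2202)) = 3724313*(-2331300 - 24222/5) = 3724313*(-11680722/5) = -43502664793986/5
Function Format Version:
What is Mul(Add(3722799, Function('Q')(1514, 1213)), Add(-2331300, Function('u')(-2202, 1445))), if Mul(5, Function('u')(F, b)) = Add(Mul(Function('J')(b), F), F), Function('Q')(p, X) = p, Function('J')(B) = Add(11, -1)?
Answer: Rational(-43502664793986, 5) ≈ -8.7005e+12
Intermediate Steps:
Function('J')(B) = 10
Function('u')(F, b) = Mul(Rational(11, 5), F) (Function('u')(F, b) = Mul(Rational(1, 5), Add(Mul(10, F), F)) = Mul(Rational(1, 5), Mul(11, F)) = Mul(Rational(11, 5), F))
Mul(Add(3722799, Function('Q')(1514, 1213)), Add(-2331300, Function('u')(-2202, 1445))) = Mul(Add(3722799, 1514), Add(-2331300, Mul(Rational(11, 5), -2202))) = Mul(3724313, Add(-2331300, Rational(-24222, 5))) = Mul(3724313, Rational(-11680722, 5)) = Rational(-43502664793986, 5)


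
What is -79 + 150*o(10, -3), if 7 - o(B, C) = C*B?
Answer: 5471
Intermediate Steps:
o(B, C) = 7 - B*C (o(B, C) = 7 - C*B = 7 - B*C)
-79 + 150*o(10, -3) = -79 + 150*(7 - 1*10*(-3)) = -79 + 150*(7 + 30) = -79 + 150*37 = -79 + 5550 = 5471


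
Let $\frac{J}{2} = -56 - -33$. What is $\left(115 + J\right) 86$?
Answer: $5934$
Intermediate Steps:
$J = -46$ ($J = 2 \left(-56 - -33\right) = 2 \left(-56 + 33\right) = 2 \left(-23\right) = -46$)
$\left(115 + J\right) 86 = \left(115 - 46\right) 86 = 69 \cdot 86 = 5934$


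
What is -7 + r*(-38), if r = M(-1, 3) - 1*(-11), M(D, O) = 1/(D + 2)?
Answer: -463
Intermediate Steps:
M(D, O) = 1/(2 + D)
r = 12 (r = 1/(2 - 1) - 1*(-11) = 1/1 + 11 = 1 + 11 = 12)
-7 + r*(-38) = -7 + 12*(-38) = -7 - 456 = -463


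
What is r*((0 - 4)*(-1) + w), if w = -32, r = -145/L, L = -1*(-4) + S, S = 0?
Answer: 1015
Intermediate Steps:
L = 4 (L = -1*(-4) + 0 = 4 + 0 = 4)
r = -145/4 ≈ -36.250
r*((0 - 4)*(-1) + w) = -145*((0 - 4)*(-1) - 32)/4 = -145*(-4*(-1) - 32)/4 = -145*(4 - 32)/4 = -145/4*(-28) = 1015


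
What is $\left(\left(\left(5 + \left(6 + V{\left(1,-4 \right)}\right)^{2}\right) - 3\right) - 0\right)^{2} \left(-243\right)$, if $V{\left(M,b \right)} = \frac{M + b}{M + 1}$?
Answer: $- \frac{1924803}{16} \approx -1.203 \cdot 10^{5}$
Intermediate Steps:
$V{\left(M,b \right)} = \frac{M + b}{1 + M}$
$\left(\left(\left(5 + \left(6 + V{\left(1,-4 \right)}\right)^{2}\right) - 3\right) - 0\right)^{2} \left(-243\right) = \left(\left(\left(5 + \left(6 + \frac{1 - 4}{1 + 1}\right)^{2}\right) - 3\right) - 0\right)^{2} \left(-243\right) = \left(\left(\left(5 + \left(6 + \frac{1}{2} \left(-3\right)\right)^{2}\right) - 3\right) + 0\right)^{2} \left(-243\right) = \left(\left(\left(5 + \left(6 - \frac{3}{2}\right)^{2}\right) - 3\right) + 0\right)^{2} \left(-243\right) = \left(\left(\left(5 + \left(\frac{9}{2}\right)^{2}\right) - 3\right) + 0\right)^{2} \left(-243\right) = \left(\left(\left(5 + \frac{81}{4}\right) - 3\right) + 0\right)^{2} \left(-243\right) = \left(\left(\frac{101}{4} - 3\right) + 0\right)^{2} \left(-243\right) = \left(\frac{89}{4} + 0\right)^{2} \left(-243\right) = \left(\frac{89}{4}\right)^{2} \left(-243\right) = \frac{7921}{16} \left(-243\right) = - \frac{1924803}{16}$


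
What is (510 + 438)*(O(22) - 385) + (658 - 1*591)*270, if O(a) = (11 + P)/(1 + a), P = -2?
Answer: -7969938/23 ≈ -3.4652e+5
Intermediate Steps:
O(a) = 9/(1 + a) (O(a) = (11 - 2)/(1 + a) = 9/(1 + a))
(510 + 438)*(O(22) - 385) + (658 - 1*591)*270 = (510 + 438)*(9/(1 + 22) - 385) + (658 - 1*591)*270 = 948*(9/23 - 385) + (658 - 591)*270 = 948*(9*(1/23) - 385) + 67*270 = 948*(9/23 - 385) + 18090 = 948*(-8846/23) + 18090 = -8386008/23 + 18090 = -7969938/23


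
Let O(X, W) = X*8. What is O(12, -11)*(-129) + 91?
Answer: -12293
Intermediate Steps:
O(X, W) = 8*X
O(12, -11)*(-129) + 91 = (8*12)*(-129) + 91 = 96*(-129) + 91 = -12384 + 91 = -12293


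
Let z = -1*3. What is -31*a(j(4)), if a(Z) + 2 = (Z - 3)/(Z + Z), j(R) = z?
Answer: 31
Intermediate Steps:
z = -3
j(R) = -3
a(Z) = -2 + (-3 + Z)/(2*Z) (a(Z) = -2 + (Z - 3)/(Z + Z) = -2 + (-3 + Z)/((2*Z)) = -2 + (-3 + Z)*(1/(2*Z)) = -2 + (-3 + Z)/(2*Z))
-31*a(j(4)) = -93*(-1 - 1*(-3))/(2*(-3)) = -93*(-1)*(-1 + 3)/(2*3) = -93*(-1)*2/(2*3) = -31*(-1) = 31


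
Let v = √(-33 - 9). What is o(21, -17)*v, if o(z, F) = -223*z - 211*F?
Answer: -1096*I*√42 ≈ -7102.9*I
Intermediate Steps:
v = I*√42 (v = √(-42) = I*√42 ≈ 6.4807*I)
o(21, -17)*v = (-223*21 - 211*(-17))*(I*√42) = (-4683 + 3587)*(I*√42) = -1096*I*√42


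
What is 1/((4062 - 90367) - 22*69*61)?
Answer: -1/178903 ≈ -5.5896e-6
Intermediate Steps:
1/((4062 - 90367) - 22*69*61) = 1/(-86305 - 1518*61) = 1/(-86305 - 92598) = 1/(-178903) = -1/178903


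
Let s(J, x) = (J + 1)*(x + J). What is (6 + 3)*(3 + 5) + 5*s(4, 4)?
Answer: 272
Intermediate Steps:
s(J, x) = (1 + J)*(J + x)
(6 + 3)*(3 + 5) + 5*s(4, 4) = (6 + 3)*(3 + 5) + 5*(4 + 4 + 4² + 4*4) = 9*8 + 5*(4 + 4 + 16 + 16) = 72 + 5*40 = 72 + 200 = 272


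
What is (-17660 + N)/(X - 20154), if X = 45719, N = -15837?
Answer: -33497/25565 ≈ -1.3103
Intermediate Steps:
(-17660 + N)/(X - 20154) = (-17660 - 15837)/(45719 - 20154) = -33497/25565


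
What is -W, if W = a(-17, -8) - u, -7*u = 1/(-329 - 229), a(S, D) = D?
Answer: 31249/3906 ≈ 8.0003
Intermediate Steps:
u = 1/3906 (u = -1/(7*(-329 - 229)) = -1/7/(-558) = -1/7*(-1/558) = 1/3906 ≈ 0.00025602)
W = -31249/3906 (W = -8 - 1*1/3906 = -8 - 1/3906 = -31249/3906 ≈ -8.0003)
-W = -1*(-31249/3906) = 31249/3906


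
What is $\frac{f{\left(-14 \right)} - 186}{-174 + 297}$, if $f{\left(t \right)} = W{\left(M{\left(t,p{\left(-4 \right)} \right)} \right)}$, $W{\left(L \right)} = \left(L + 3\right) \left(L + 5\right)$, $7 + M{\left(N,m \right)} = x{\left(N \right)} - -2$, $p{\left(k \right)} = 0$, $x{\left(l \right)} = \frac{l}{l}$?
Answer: $- \frac{187}{123} \approx -1.5203$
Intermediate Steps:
$x{\left(l \right)} = 1$
$M{\left(N,m \right)} = -4$ ($M{\left(N,m \right)} = -7 + \left(1 - -2\right) = -7 + \left(1 + 2\right) = -7 + 3 = -4$)
$W{\left(L \right)} = \left(3 + L\right) \left(5 + L\right)$
$f{\left(t \right)} = -1$ ($f{\left(t \right)} = 15 + \left(-4\right)^{2} + 8 \left(-4\right) = 15 + 16 - 32 = -1$)
$\frac{f{\left(-14 \right)} - 186}{-174 + 297} = \frac{-1 - 186}{-174 + 297} = - \frac{187}{123}$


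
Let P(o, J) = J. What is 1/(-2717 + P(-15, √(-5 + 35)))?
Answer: -2717/7382059 - √30/7382059 ≈ -0.00036880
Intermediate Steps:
1/(-2717 + P(-15, √(-5 + 35))) = 1/(-2717 + √(-5 + 35)) = 1/(-2717 + √30)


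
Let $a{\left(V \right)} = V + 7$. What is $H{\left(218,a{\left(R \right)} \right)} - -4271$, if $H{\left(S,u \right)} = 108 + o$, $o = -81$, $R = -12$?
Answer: $4298$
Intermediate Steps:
$a{\left(V \right)} = 7 + V$
$H{\left(S,u \right)} = 27$ ($H{\left(S,u \right)} = 108 - 81 = 27$)
$H{\left(218,a{\left(R \right)} \right)} - -4271 = 27 - -4271 = 27 + 4271 = 4298$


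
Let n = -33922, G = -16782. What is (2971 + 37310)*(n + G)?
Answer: -2042407824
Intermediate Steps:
(2971 + 37310)*(n + G) = (2971 + 37310)*(-33922 - 16782) = 40281*(-50704) = -2042407824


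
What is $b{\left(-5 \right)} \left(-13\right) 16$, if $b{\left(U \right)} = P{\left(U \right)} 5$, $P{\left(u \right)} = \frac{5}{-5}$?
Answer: $1040$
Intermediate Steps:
$P{\left(u \right)} = -1$ ($P{\left(u \right)} = 5 \left(- \frac{1}{5}\right) = -1$)
$b{\left(U \right)} = -5$ ($b{\left(U \right)} = \left(-1\right) 5 = -5$)
$b{\left(-5 \right)} \left(-13\right) 16 = \left(-5\right) \left(-13\right) 16 = 65 \cdot 16 = 1040$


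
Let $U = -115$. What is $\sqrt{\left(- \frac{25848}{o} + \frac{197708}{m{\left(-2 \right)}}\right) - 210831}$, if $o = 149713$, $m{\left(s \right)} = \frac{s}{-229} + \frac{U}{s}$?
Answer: $\frac{i \sqrt{3224870665448808034446199}}{3943290707} \approx 455.4 i$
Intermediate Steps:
$m{\left(s \right)} = - \frac{115}{s} - \frac{s}{229}$ ($m{\left(s \right)} = \frac{s}{-229} - \frac{115}{s} = s \left(- \frac{1}{229}\right) - \frac{115}{s} = - \frac{s}{229} - \frac{115}{s} = - \frac{115}{s} - \frac{s}{229}$)
$\sqrt{\left(- \frac{25848}{o} + \frac{197708}{m{\left(-2 \right)}}\right) - 210831} = \sqrt{\left(- \frac{25848}{149713} + \frac{197708}{- \frac{115}{-2} - - \frac{2}{229}}\right) - 210831} = \sqrt{\left(\left(-25848\right) \frac{1}{149713} + \frac{197708}{\left(-115\right) \left(- \frac{1}{2}\right) + \frac{2}{229}}\right) - 210831} = \sqrt{\left(- \frac{25848}{149713} + \frac{197708}{\frac{115}{2} + \frac{2}{229}}\right) - 210831} = \sqrt{\left(- \frac{25848}{149713} + \frac{197708}{\frac{26339}{458}}\right) - 210831} = \sqrt{\left(- \frac{25848}{149713} + 197708 \cdot \frac{458}{26339}\right) - 210831} = \sqrt{\left(- \frac{25848}{149713} + \frac{90550264}{26339}\right) - 210831} = \sqrt{\frac{13555870863760}{3943290707} - 210831} = \sqrt{- \frac{817812052183757}{3943290707}} = \frac{i \sqrt{3224870665448808034446199}}{3943290707}$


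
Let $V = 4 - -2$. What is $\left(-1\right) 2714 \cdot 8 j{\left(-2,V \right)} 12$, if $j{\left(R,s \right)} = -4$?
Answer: $1042176$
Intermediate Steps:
$V = 6$ ($V = 4 + 2 = 6$)
$\left(-1\right) 2714 \cdot 8 j{\left(-2,V \right)} 12 = \left(-1\right) 2714 \cdot 8 \left(-4\right) 12 = - 2714 \left(\left(-32\right) 12\right) = \left(-2714\right) \left(-384\right) = 1042176$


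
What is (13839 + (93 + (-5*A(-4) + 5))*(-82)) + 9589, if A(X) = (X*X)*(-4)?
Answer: -10848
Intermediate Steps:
A(X) = -4*X² (A(X) = X²*(-4) = -4*X²)
(13839 + (93 + (-5*A(-4) + 5))*(-82)) + 9589 = (13839 + (93 + (-(-20)*(-4)² + 5))*(-82)) + 9589 = (13839 + (93 + (-(-20)*16 + 5))*(-82)) + 9589 = (13839 + (93 + (-5*(-64) + 5))*(-82)) + 9589 = (13839 + (93 + (320 + 5))*(-82)) + 9589 = (13839 + (93 + 325)*(-82)) + 9589 = (13839 + 418*(-82)) + 9589 = (13839 - 34276) + 9589 = -20437 + 9589 = -10848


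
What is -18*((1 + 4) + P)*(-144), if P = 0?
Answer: 12960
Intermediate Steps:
-18*((1 + 4) + P)*(-144) = -18*((1 + 4) + 0)*(-144) = -18*(5 + 0)*(-144) = -18*5*(-144) = -90*(-144) = 12960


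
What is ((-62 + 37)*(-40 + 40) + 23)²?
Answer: 529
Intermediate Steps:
((-62 + 37)*(-40 + 40) + 23)² = (-25*0 + 23)² = (0 + 23)² = 23² = 529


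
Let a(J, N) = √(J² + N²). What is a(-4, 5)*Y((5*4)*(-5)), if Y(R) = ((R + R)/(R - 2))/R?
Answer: -√41/51 ≈ -0.12555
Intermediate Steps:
Y(R) = 2/(-2 + R) (Y(R) = ((2*R)/(-2 + R))/R = (2*R/(-2 + R))/R = 2/(-2 + R))
a(-4, 5)*Y((5*4)*(-5)) = √((-4)² + 5²)*(2/(-2 + (5*4)*(-5))) = √(16 + 25)*(2/(-2 + 20*(-5))) = √41*(2/(-2 - 100)) = √41*(2/(-102)) = √41*(2*(-1/102)) = √41*(-1/51) = -√41/51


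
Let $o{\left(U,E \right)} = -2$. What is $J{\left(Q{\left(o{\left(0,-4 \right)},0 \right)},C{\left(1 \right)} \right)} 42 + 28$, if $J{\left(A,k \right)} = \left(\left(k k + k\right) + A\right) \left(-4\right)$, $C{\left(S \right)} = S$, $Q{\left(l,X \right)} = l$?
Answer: $28$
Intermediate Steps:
$J{\left(A,k \right)} = - 4 A - 4 k - 4 k^{2}$ ($J{\left(A,k \right)} = \left(\left(k^{2} + k\right) + A\right) \left(-4\right) = \left(\left(k + k^{2}\right) + A\right) \left(-4\right) = \left(A + k + k^{2}\right) \left(-4\right) = - 4 A - 4 k - 4 k^{2}$)
$J{\left(Q{\left(o{\left(0,-4 \right)},0 \right)},C{\left(1 \right)} \right)} 42 + 28 = \left(\left(-4\right) \left(-2\right) - 4 - 4 \cdot 1^{2}\right) 42 + 28 = \left(8 - 4 - 4\right) 42 + 28 = 0 \cdot 42 + 28 = 0 + 28 = 28$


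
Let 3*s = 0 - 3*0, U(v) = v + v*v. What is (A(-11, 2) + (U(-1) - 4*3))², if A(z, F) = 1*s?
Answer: 144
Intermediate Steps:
U(v) = v + v²
s = 0 (s = (0 - 3*0)/3 = (0 + 0)/3 = (⅓)*0 = 0)
A(z, F) = 0 (A(z, F) = 1*0 = 0)
(A(-11, 2) + (U(-1) - 4*3))² = (0 + (-(1 - 1) - 4*3))² = (0 + (-1*0 - 12))² = (0 + (0 - 12))² = (0 - 12)² = (-12)² = 144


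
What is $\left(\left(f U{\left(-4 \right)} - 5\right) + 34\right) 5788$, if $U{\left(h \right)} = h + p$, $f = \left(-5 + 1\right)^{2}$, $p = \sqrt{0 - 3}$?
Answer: $-202580 + 92608 i \sqrt{3} \approx -2.0258 \cdot 10^{5} + 1.604 \cdot 10^{5} i$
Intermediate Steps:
$p = i \sqrt{3}$ ($p = \sqrt{-3} = i \sqrt{3} \approx 1.732 i$)
$f = 16$ ($f = \left(-4\right)^{2} = 16$)
$U{\left(h \right)} = h + i \sqrt{3}$
$\left(\left(f U{\left(-4 \right)} - 5\right) + 34\right) 5788 = \left(\left(16 \left(-4 + i \sqrt{3}\right) - 5\right) + 34\right) 5788 = \left(\left(\left(-64 + 16 i \sqrt{3}\right) - 5\right) + 34\right) 5788 = \left(\left(-69 + 16 i \sqrt{3}\right) + 34\right) 5788 = \left(-35 + 16 i \sqrt{3}\right) 5788 = -202580 + 92608 i \sqrt{3}$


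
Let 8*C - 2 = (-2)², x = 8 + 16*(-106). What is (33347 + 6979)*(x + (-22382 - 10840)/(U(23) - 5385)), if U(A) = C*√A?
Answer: -3496359655513296/51552377 + 1786280496*√23/51552377 ≈ -6.7821e+7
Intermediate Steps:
x = -1688 (x = 8 - 1696 = -1688)
C = ¾ (C = ¼ + (⅛)*(-2)² = ¼ + (⅛)*4 = ¼ + ½ = ¾ ≈ 0.75000)
U(A) = 3*√A/4
(33347 + 6979)*(x + (-22382 - 10840)/(U(23) - 5385)) = (33347 + 6979)*(-1688 + (-22382 - 10840)/(3*√23/4 - 5385)) = 40326*(-1688 - 33222/(-5385 + 3*√23/4)) = -68070288 - 1339710372/(-5385 + 3*√23/4)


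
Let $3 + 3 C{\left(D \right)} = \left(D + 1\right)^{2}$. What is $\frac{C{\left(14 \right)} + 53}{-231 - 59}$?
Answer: $- \frac{127}{290} \approx -0.43793$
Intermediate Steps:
$C{\left(D \right)} = -1 + \frac{\left(1 + D\right)^{2}}{3}$ ($C{\left(D \right)} = -1 + \frac{\left(D + 1\right)^{2}}{3} = -1 + \frac{\left(1 + D\right)^{2}}{3}$)
$\frac{C{\left(14 \right)} + 53}{-231 - 59} = \frac{\left(-1 + \frac{\left(1 + 14\right)^{2}}{3}\right) + 53}{-231 - 59} = \frac{\left(-1 + \frac{15^{2}}{3}\right) + 53}{-290} = \left(\left(-1 + \frac{1}{3} \cdot 225\right) + 53\right) \left(- \frac{1}{290}\right) = \left(\left(-1 + 75\right) + 53\right) \left(- \frac{1}{290}\right) = \left(74 + 53\right) \left(- \frac{1}{290}\right) = 127 \left(- \frac{1}{290}\right) = - \frac{127}{290}$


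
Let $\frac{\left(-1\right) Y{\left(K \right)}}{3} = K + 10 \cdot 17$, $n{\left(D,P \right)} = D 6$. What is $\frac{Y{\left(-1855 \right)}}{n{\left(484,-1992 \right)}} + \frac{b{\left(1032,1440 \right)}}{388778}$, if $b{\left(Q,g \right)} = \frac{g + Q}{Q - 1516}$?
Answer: $\frac{327542993}{188168552} \approx 1.7407$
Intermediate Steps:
$n{\left(D,P \right)} = 6 D$
$Y{\left(K \right)} = -510 - 3 K$ ($Y{\left(K \right)} = - 3 \left(K + 10 \cdot 17\right) = - 3 \left(K + 170\right) = - 3 \left(170 + K\right) = -510 - 3 K$)
$b{\left(Q,g \right)} = \frac{Q + g}{-1516 + Q}$
$\frac{Y{\left(-1855 \right)}}{n{\left(484,-1992 \right)}} + \frac{b{\left(1032,1440 \right)}}{388778} = \frac{-510 - -5565}{6 \cdot 484} + \frac{\frac{1}{-1516 + 1032} \left(1032 + 1440\right)}{388778} = \frac{-510 + 5565}{2904} + \frac{1}{-484} \cdot 2472 \cdot \frac{1}{388778} = 5055 \cdot \frac{1}{2904} + \left(- \frac{1}{484}\right) 2472 \cdot \frac{1}{388778} = \frac{1685}{968} - \frac{309}{23521069} = \frac{327542993}{188168552}$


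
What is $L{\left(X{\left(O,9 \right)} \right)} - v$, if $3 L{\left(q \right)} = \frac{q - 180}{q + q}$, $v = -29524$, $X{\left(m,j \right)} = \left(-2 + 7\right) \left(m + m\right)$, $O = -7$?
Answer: $\frac{1240033}{42} \approx 29525.0$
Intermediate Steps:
$X{\left(m,j \right)} = 10 m$ ($X{\left(m,j \right)} = 5 \cdot 2 m = 10 m$)
$L{\left(q \right)} = \frac{-180 + q}{6 q}$ ($L{\left(q \right)} = \frac{\left(q - 180\right) \frac{1}{q + q}}{3} = \frac{\left(-180 + q\right) \frac{1}{2 q}}{3} = \frac{\frac{1}{2} \frac{1}{q} \left(-180 + q\right)}{3} = \frac{-180 + q}{6 q}$)
$L{\left(X{\left(O,9 \right)} \right)} - v = \frac{-180 + 10 \left(-7\right)}{6 \cdot 10 \left(-7\right)} - -29524 = \frac{-180 - 70}{6 \left(-70\right)} + 29524 = \frac{1}{6} \left(- \frac{1}{70}\right) \left(-250\right) + 29524 = \frac{25}{42} + 29524 = \frac{1240033}{42}$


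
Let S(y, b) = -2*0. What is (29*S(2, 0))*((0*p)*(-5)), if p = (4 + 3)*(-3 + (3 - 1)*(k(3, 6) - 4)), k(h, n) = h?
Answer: 0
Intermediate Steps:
S(y, b) = 0
p = -35 (p = (4 + 3)*(-3 + (3 - 1)*(3 - 4)) = 7*(-3 + 2*(-1)) = 7*(-3 - 2) = 7*(-5) = -35)
(29*S(2, 0))*((0*p)*(-5)) = (29*0)*((0*(-35))*(-5)) = 0*(0*(-5)) = 0*0 = 0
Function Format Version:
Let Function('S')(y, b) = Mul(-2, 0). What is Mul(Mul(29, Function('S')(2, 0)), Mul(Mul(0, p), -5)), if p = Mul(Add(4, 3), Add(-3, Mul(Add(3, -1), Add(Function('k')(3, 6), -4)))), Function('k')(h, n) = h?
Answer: 0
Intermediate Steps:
Function('S')(y, b) = 0
p = -35 (p = Mul(Add(4, 3), Add(-3, Mul(Add(3, -1), Add(3, -4)))) = Mul(7, Add(-3, Mul(2, -1))) = Mul(7, Add(-3, -2)) = Mul(7, -5) = -35)
Mul(Mul(29, Function('S')(2, 0)), Mul(Mul(0, p), -5)) = Mul(Mul(29, 0), Mul(Mul(0, -35), -5)) = Mul(0, Mul(0, -5)) = Mul(0, 0) = 0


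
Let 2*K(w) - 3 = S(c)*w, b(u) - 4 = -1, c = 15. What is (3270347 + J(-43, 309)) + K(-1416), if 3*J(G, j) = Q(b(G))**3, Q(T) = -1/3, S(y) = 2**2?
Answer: 529337671/162 ≈ 3.2675e+6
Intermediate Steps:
S(y) = 4
b(u) = 3 (b(u) = 4 - 1 = 3)
K(w) = 3/2 + 2*w (K(w) = 3/2 + (4*w)/2 = 3/2 + 2*w)
Q(T) = -1/3 (Q(T) = -1*1/3 = -1/3)
J(G, j) = -1/81 (J(G, j) = (-1/3)**3/3 = (1/3)*(-1/27) = -1/81)
(3270347 + J(-43, 309)) + K(-1416) = (3270347 - 1/81) + (3/2 + 2*(-1416)) = 264898106/81 + (3/2 - 2832) = 264898106/81 - 5661/2 = 529337671/162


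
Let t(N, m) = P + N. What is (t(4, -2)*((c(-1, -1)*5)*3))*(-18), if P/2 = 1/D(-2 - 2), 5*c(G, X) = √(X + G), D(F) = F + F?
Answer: -405*I*√2/2 ≈ -286.38*I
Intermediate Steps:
D(F) = 2*F
c(G, X) = √(G + X)/5 (c(G, X) = √(X + G)/5 = √(G + X)/5)
P = -¼ (P = 2/((2*(-2 - 2))) = 2/((2*(-4))) = 2/(-8) = 2*(-⅛) = -¼ ≈ -0.25000)
t(N, m) = -¼ + N
(t(4, -2)*((c(-1, -1)*5)*3))*(-18) = ((-¼ + 4)*(((√(-1 - 1)/5)*5)*3))*(-18) = (15*(((√(-2)/5)*5)*3)/4)*(-18) = (15*((((I*√2)/5)*5)*3)/4)*(-18) = (15*(((I*√2/5)*5)*3)/4)*(-18) = (15*((I*√2)*3)/4)*(-18) = (15*(3*I*√2)/4)*(-18) = (45*I*√2/4)*(-18) = -405*I*√2/2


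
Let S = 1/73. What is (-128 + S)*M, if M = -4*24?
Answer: 896928/73 ≈ 12287.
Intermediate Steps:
M = -96
S = 1/73 ≈ 0.013699
(-128 + S)*M = (-128 + 1/73)*(-96) = -9343/73*(-96) = 896928/73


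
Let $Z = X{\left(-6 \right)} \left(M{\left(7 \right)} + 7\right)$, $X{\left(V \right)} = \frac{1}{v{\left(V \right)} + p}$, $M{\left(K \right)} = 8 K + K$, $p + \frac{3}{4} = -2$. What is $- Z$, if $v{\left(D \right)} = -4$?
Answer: $\frac{280}{27} \approx 10.37$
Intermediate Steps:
$p = - \frac{11}{4}$ ($p = - \frac{3}{4} - 2 = - \frac{11}{4} \approx -2.75$)
$M{\left(K \right)} = 9 K$
$X{\left(V \right)} = - \frac{4}{27}$ ($X{\left(V \right)} = \frac{1}{-4 - \frac{11}{4}} = \frac{1}{- \frac{27}{4}} = - \frac{4}{27}$)
$Z = - \frac{280}{27}$ ($Z = - \frac{4 \left(9 \cdot 7 + 7\right)}{27} = - \frac{4 \left(63 + 7\right)}{27} = \left(- \frac{4}{27}\right) 70 = - \frac{280}{27} \approx -10.37$)
$- Z = \left(-1\right) \left(- \frac{280}{27}\right) = \frac{280}{27}$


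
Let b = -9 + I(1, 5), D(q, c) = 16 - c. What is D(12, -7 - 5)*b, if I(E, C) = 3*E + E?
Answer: -140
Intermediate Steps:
I(E, C) = 4*E
b = -5 (b = -9 + 4*1 = -9 + 4 = -5)
D(12, -7 - 5)*b = (16 - (-7 - 5))*(-5) = (16 - 1*(-12))*(-5) = (16 + 12)*(-5) = 28*(-5) = -140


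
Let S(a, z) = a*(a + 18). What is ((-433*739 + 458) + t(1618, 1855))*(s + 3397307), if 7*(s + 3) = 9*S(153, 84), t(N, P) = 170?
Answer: -7669915762605/7 ≈ -1.0957e+12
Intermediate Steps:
S(a, z) = a*(18 + a)
s = 235446/7 (s = -3 + (9*(153*(18 + 153)))/7 = -3 + (9*(153*171))/7 = -3 + (9*26163)/7 = -3 + (⅐)*235467 = -3 + 235467/7 = 235446/7 ≈ 33635.)
((-433*739 + 458) + t(1618, 1855))*(s + 3397307) = ((-433*739 + 458) + 170)*(235446/7 + 3397307) = ((-319987 + 458) + 170)*(24016595/7) = (-319529 + 170)*(24016595/7) = -319359*24016595/7 = -7669915762605/7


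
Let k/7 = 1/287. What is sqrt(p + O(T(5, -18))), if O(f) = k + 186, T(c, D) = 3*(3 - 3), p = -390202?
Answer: I*sqrt(655616855)/41 ≈ 624.51*I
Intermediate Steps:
k = 1/41 (k = 7/287 = 7*(1/287) = 1/41 ≈ 0.024390)
T(c, D) = 0 (T(c, D) = 3*0 = 0)
O(f) = 7627/41 (O(f) = 1/41 + 186 = 7627/41)
sqrt(p + O(T(5, -18))) = sqrt(-390202 + 7627/41) = sqrt(-15990655/41) = I*sqrt(655616855)/41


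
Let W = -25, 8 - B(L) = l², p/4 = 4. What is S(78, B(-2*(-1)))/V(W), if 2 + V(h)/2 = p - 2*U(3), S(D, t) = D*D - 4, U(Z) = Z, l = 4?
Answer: 380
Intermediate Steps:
p = 16 (p = 4*4 = 16)
B(L) = -8 (B(L) = 8 - 1*4² = 8 - 1*16 = 8 - 16 = -8)
S(D, t) = -4 + D² (S(D, t) = D² - 4 = -4 + D²)
V(h) = 16 (V(h) = -4 + 2*(16 - 2*3) = -4 + 2*(16 - 6) = -4 + 2*10 = -4 + 20 = 16)
S(78, B(-2*(-1)))/V(W) = (-4 + 78²)/16 = (-4 + 6084)*(1/16) = 6080*(1/16) = 380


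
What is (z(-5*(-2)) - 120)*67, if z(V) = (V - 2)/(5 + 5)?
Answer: -39932/5 ≈ -7986.4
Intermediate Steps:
z(V) = -⅕ + V/10 (z(V) = (-2 + V)/10 = (-2 + V)*(⅒) = -⅕ + V/10)
(z(-5*(-2)) - 120)*67 = ((-⅕ + (-5*(-2))/10) - 120)*67 = ((-⅕ + (⅒)*10) - 120)*67 = ((-⅕ + 1) - 120)*67 = (⅘ - 120)*67 = -596/5*67 = -39932/5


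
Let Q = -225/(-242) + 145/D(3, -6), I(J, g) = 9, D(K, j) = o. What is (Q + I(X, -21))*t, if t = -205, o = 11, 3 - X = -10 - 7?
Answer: -1146565/242 ≈ -4737.9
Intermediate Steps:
X = 20 (X = 3 - (-10 - 7) = 3 - 1*(-17) = 3 + 17 = 20)
D(K, j) = 11
Q = 3415/242 (Q = -225/(-242) + 145/11 = -225*(-1/242) + 145*(1/11) = 225/242 + 145/11 = 3415/242 ≈ 14.112)
(Q + I(X, -21))*t = (3415/242 + 9)*(-205) = (5593/242)*(-205) = -1146565/242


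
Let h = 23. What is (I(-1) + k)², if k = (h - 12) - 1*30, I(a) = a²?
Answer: 324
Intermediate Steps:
k = -19 (k = (23 - 12) - 1*30 = 11 - 30 = -19)
(I(-1) + k)² = ((-1)² - 19)² = (1 - 19)² = (-18)² = 324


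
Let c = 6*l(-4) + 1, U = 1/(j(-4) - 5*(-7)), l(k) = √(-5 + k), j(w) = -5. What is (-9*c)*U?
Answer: -3/10 - 27*I/5 ≈ -0.3 - 5.4*I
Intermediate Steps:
U = 1/30 (U = 1/(-5 - 5*(-7)) = 1/(-5 + 35) = 1/30 ≈ 0.033333)
c = 1 + 18*I (c = 6*√(-5 - 4) + 1 = 6*√(-9) + 1 = 6*(3*I) + 1 = 18*I + 1 = 1 + 18*I ≈ 1.0 + 18.0*I)
(-9*c)*U = -9*(1 + 18*I)*(1/30) = (-9 - 162*I)*(1/30) = -3/10 - 27*I/5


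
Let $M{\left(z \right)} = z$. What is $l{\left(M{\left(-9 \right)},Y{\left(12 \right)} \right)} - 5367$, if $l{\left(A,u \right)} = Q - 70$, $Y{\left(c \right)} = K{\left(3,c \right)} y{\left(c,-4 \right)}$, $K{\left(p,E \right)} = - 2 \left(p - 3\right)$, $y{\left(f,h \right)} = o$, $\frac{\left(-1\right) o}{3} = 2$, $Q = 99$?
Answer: $-5338$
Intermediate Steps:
$o = -6$ ($o = \left(-3\right) 2 = -6$)
$y{\left(f,h \right)} = -6$
$K{\left(p,E \right)} = 6 - 2 p$ ($K{\left(p,E \right)} = - 2 \left(-3 + p\right) = 6 - 2 p$)
$Y{\left(c \right)} = 0$ ($Y{\left(c \right)} = \left(6 - 6\right) \left(-6\right) = 0 \left(-6\right) = 0$)
$l{\left(A,u \right)} = 29$ ($l{\left(A,u \right)} = 99 - 70 = 29$)
$l{\left(M{\left(-9 \right)},Y{\left(12 \right)} \right)} - 5367 = 29 - 5367 = -5338$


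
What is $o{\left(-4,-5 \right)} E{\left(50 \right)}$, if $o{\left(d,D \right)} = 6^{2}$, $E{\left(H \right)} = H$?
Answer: $1800$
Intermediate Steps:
$o{\left(d,D \right)} = 36$
$o{\left(-4,-5 \right)} E{\left(50 \right)} = 36 \cdot 50 = 1800$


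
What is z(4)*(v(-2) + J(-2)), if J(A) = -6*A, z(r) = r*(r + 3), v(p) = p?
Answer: 280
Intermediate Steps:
z(r) = r*(3 + r)
z(4)*(v(-2) + J(-2)) = (4*(3 + 4))*(-2 - 6*(-2)) = (4*7)*(-2 + 12) = 28*10 = 280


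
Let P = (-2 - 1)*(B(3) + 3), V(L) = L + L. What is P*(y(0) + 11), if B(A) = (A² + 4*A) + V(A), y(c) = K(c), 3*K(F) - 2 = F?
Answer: -1050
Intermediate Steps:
V(L) = 2*L
K(F) = ⅔ + F/3
y(c) = ⅔ + c/3
B(A) = A² + 6*A (B(A) = (A² + 4*A) + 2*A = A² + 6*A)
P = -90 (P = (-2 - 1)*(3*(6 + 3) + 3) = -3*(3*9 + 3) = -3*(27 + 3) = -3*30 = -90)
P*(y(0) + 11) = -90*((⅔ + (⅓)*0) + 11) = -90*((⅔ + 0) + 11) = -90*(⅔ + 11) = -90*35/3 = -1050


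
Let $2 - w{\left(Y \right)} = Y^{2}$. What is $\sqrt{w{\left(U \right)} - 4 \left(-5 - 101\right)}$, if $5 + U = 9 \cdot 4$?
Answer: $i \sqrt{535} \approx 23.13 i$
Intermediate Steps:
$U = 31$ ($U = -5 + 9 \cdot 4 = -5 + 36 = 31$)
$w{\left(Y \right)} = 2 - Y^{2}$
$\sqrt{w{\left(U \right)} - 4 \left(-5 - 101\right)} = \sqrt{\left(2 - 31^{2}\right) - 4 \left(-5 - 101\right)} = \sqrt{\left(2 - 961\right) - -424} = \sqrt{\left(2 - 961\right) + 424} = \sqrt{-959 + 424} = \sqrt{-535} = i \sqrt{535}$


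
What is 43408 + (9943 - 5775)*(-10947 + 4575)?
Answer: -26515088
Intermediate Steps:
43408 + (9943 - 5775)*(-10947 + 4575) = 43408 + 4168*(-6372) = 43408 - 26558496 = -26515088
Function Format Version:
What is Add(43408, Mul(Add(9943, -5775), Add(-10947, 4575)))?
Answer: -26515088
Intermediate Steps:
Add(43408, Mul(Add(9943, -5775), Add(-10947, 4575))) = Add(43408, Mul(4168, -6372)) = Add(43408, -26558496) = -26515088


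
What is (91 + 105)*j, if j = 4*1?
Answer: 784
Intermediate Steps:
j = 4
(91 + 105)*j = (91 + 105)*4 = 196*4 = 784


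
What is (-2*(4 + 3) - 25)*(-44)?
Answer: 1716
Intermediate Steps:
(-2*(4 + 3) - 25)*(-44) = (-2*7 - 25)*(-44) = (-14 - 25)*(-44) = -39*(-44) = 1716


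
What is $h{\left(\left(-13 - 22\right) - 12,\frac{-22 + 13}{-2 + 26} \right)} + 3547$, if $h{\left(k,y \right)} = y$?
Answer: $\frac{28373}{8} \approx 3546.6$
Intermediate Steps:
$h{\left(\left(-13 - 22\right) - 12,\frac{-22 + 13}{-2 + 26} \right)} + 3547 = \frac{-22 + 13}{-2 + 26} + 3547 = - \frac{9}{24} + 3547 = \left(-9\right) \frac{1}{24} + 3547 = - \frac{3}{8} + 3547 = \frac{28373}{8}$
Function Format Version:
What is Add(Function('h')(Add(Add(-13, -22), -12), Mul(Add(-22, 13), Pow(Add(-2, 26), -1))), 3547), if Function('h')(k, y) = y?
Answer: Rational(28373, 8) ≈ 3546.6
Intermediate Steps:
Add(Function('h')(Add(Add(-13, -22), -12), Mul(Add(-22, 13), Pow(Add(-2, 26), -1))), 3547) = Add(Mul(Add(-22, 13), Pow(Add(-2, 26), -1)), 3547) = Add(Mul(-9, Pow(24, -1)), 3547) = Add(Mul(-9, Rational(1, 24)), 3547) = Add(Rational(-3, 8), 3547) = Rational(28373, 8)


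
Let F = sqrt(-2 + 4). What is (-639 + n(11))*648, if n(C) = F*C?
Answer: -414072 + 7128*sqrt(2) ≈ -4.0399e+5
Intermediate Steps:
F = sqrt(2) ≈ 1.4142
n(C) = C*sqrt(2) (n(C) = sqrt(2)*C = C*sqrt(2))
(-639 + n(11))*648 = (-639 + 11*sqrt(2))*648 = -414072 + 7128*sqrt(2)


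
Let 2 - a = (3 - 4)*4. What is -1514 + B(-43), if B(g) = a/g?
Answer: -65108/43 ≈ -1514.1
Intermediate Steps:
a = 6 (a = 2 - (3 - 4)*4 = 2 - (-1)*4 = 2 - 1*(-4) = 2 + 4 = 6)
B(g) = 6/g
-1514 + B(-43) = -1514 + 6/(-43) = -1514 + 6*(-1/43) = -1514 - 6/43 = -65108/43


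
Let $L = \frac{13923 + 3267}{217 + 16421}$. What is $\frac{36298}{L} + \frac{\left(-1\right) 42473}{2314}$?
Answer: $\frac{232792490011}{6629610} \approx 35114.0$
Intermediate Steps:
$L = \frac{2865}{2773}$ ($L = \frac{17190}{16638} = 17190 \cdot \frac{1}{16638} = \frac{2865}{2773} \approx 1.0332$)
$\frac{36298}{L} + \frac{\left(-1\right) 42473}{2314} = \frac{36298}{\frac{2865}{2773}} + \frac{\left(-1\right) 42473}{2314} = 36298 \cdot \frac{2773}{2865} - \frac{42473}{2314} = \frac{100654354}{2865} - \frac{42473}{2314} = \frac{232792490011}{6629610}$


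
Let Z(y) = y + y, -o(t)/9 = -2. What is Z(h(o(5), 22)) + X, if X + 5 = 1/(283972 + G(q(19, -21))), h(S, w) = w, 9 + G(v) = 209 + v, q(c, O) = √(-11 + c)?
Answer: 787348895409/20188431394 - √2/40376862788 ≈ 39.000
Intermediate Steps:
G(v) = 200 + v (G(v) = -9 + (209 + v) = 200 + v)
o(t) = 18 (o(t) = -9*(-2) = 18)
Z(y) = 2*y
X = -5 + 1/(284172 + 2*√2) (X = -5 + 1/(283972 + (200 + √(-11 + 19))) = -5 + 1/(283972 + (200 + √8)) = -5 + 1/(283972 + (200 + 2*√2)) = -5 + 1/(284172 + 2*√2) ≈ -5.0000)
Z(h(o(5), 22)) + X = 2*22 + (-100942085927/20188431394 - √2/40376862788) = 44 + (-100942085927/20188431394 - √2/40376862788) = 787348895409/20188431394 - √2/40376862788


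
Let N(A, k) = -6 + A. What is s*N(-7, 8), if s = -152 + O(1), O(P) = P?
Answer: 1963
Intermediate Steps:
s = -151 (s = -152 + 1 = -151)
s*N(-7, 8) = -151*(-6 - 7) = -151*(-13) = 1963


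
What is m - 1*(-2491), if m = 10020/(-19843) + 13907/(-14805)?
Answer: 731370754264/293775615 ≈ 2489.6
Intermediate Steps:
m = -424302701/293775615 (m = 10020*(-1/19843) + 13907*(-1/14805) = -10020/19843 - 13907/14805 = -424302701/293775615 ≈ -1.4443)
m - 1*(-2491) = -424302701/293775615 - 1*(-2491) = -424302701/293775615 + 2491 = 731370754264/293775615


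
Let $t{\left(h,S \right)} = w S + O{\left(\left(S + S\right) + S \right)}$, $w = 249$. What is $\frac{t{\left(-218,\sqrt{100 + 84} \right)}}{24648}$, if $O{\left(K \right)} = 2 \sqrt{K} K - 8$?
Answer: $- \frac{1}{3081} + \frac{83 \sqrt{46}}{4108} + \frac{\sqrt{3} \sqrt[4]{24334}}{1027} \approx 0.15777$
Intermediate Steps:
$O{\left(K \right)} = -8 + 2 K^{\frac{3}{2}}$ ($O{\left(K \right)} = 2 K^{\frac{3}{2}} - 8 = -8 + 2 K^{\frac{3}{2}}$)
$t{\left(h,S \right)} = -8 + 249 S + 6 \sqrt{3} S^{\frac{3}{2}}$ ($t{\left(h,S \right)} = 249 S + \left(-8 + 2 \left(\left(S + S\right) + S\right)^{\frac{3}{2}}\right) = 249 S + \left(-8 + 2 \left(2 S + S\right)^{\frac{3}{2}}\right) = 249 S + \left(-8 + 2 \left(3 S\right)^{\frac{3}{2}}\right) = 249 S + \left(-8 + 2 \cdot 3 \sqrt{3} S^{\frac{3}{2}}\right) = 249 S + \left(-8 + 6 \sqrt{3} S^{\frac{3}{2}}\right) = -8 + 249 S + 6 \sqrt{3} S^{\frac{3}{2}}$)
$\frac{t{\left(-218,\sqrt{100 + 84} \right)}}{24648} = \frac{-8 + 249 \sqrt{100 + 84} + 6 \sqrt{3} \left(\sqrt{100 + 84}\right)^{\frac{3}{2}}}{24648} = \left(-8 + 249 \sqrt{184} + 6 \sqrt{3} \left(\sqrt{184}\right)^{\frac{3}{2}}\right) \frac{1}{24648} = \left(-8 + 249 \cdot 2 \sqrt{46} + 6 \sqrt{3} \left(2 \sqrt{46}\right)^{\frac{3}{2}}\right) \frac{1}{24648} = \left(-8 + 498 \sqrt{46} + 6 \sqrt{3} \cdot 4 \sqrt[4]{2} \cdot 23^{\frac{3}{4}}\right) \frac{1}{24648} = \left(-8 + 498 \sqrt{46} + 24 \sqrt[4]{2} \sqrt{3} \cdot 23^{\frac{3}{4}}\right) \frac{1}{24648} = - \frac{1}{3081} + \frac{83 \sqrt{46}}{4108} + \frac{\sqrt[4]{2} \sqrt{3} \cdot 23^{\frac{3}{4}}}{1027}$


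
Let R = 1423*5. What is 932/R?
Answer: 932/7115 ≈ 0.13099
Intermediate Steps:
R = 7115
932/R = 932/7115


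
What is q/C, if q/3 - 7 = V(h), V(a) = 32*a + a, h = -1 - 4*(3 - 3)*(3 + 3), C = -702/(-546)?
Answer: -182/3 ≈ -60.667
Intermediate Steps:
C = 9/7 (C = -702*(-1/546) = 9/7 ≈ 1.2857)
h = -1 (h = -1 - 0*6 = -1 - 4*0 = -1 + 0 = -1)
V(a) = 33*a
q = -78 (q = 21 + 3*(33*(-1)) = 21 + 3*(-33) = 21 - 99 = -78)
q/C = -78/9/7 = -78*7/9 = -182/3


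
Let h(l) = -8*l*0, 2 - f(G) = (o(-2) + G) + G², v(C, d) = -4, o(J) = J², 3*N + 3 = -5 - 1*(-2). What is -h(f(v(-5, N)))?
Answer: 0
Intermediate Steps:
N = -2 (N = -1 + (-5 - 1*(-2))/3 = -1 + (-5 + 2)/3 = -1 + (⅓)*(-3) = -1 - 1 = -2)
f(G) = -2 - G - G² (f(G) = 2 - (((-2)² + G) + G²) = 2 - ((4 + G) + G²) = 2 - (4 + G + G²) = 2 + (-4 - G - G²) = -2 - G - G²)
h(l) = 0
-h(f(v(-5, N))) = -1*0 = 0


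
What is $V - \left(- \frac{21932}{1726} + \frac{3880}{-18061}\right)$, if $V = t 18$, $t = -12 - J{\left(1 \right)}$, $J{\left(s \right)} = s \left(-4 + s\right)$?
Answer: $- \frac{2323630800}{15586643} \approx -149.08$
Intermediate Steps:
$t = -9$ ($t = -12 - 1 \left(-4 + 1\right) = -12 - 1 \left(-3\right) = -12 - -3 = -12 + 3 = -9$)
$V = -162$ ($V = \left(-9\right) 18 = -162$)
$V - \left(- \frac{21932}{1726} + \frac{3880}{-18061}\right) = -162 - \left(- \frac{21932}{1726} + \frac{3880}{-18061}\right) = -162 - \left(\left(-21932\right) \frac{1}{1726} + 3880 \left(- \frac{1}{18061}\right)\right) = -162 - \left(- \frac{10966}{863} - \frac{3880}{18061}\right) = -162 - - \frac{201405366}{15586643} = -162 + \frac{201405366}{15586643} = - \frac{2323630800}{15586643}$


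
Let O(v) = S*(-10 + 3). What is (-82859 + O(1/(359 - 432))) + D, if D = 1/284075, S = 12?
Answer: -23562032724/284075 ≈ -82943.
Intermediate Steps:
O(v) = -84 (O(v) = 12*(-10 + 3) = 12*(-7) = -84)
D = 1/284075 ≈ 3.5202e-6
(-82859 + O(1/(359 - 432))) + D = (-82859 - 84) + 1/284075 = -82943 + 1/284075 = -23562032724/284075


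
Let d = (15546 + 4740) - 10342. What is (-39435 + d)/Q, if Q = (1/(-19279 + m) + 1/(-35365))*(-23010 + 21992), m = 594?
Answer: -779500243291/2200916 ≈ -3.5417e+5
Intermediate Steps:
d = 9944 (d = 20286 - 10342 = 9944)
Q = 2200916/26431801 (Q = (1/(-19279 + 594) + 1/(-35365))*(-23010 + 21992) = (1/(-18685) - 1/35365)*(-1018) = (-1/18685 - 1/35365)*(-1018) = -2162/26431801*(-1018) = 2200916/26431801 ≈ 0.083268)
(-39435 + d)/Q = (-39435 + 9944)/(2200916/26431801) = -29491*26431801/2200916 = -779500243291/2200916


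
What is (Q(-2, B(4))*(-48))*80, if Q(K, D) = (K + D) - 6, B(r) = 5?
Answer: 11520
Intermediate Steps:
Q(K, D) = -6 + D + K (Q(K, D) = (D + K) - 6 = -6 + D + K)
(Q(-2, B(4))*(-48))*80 = ((-6 + 5 - 2)*(-48))*80 = -3*(-48)*80 = 144*80 = 11520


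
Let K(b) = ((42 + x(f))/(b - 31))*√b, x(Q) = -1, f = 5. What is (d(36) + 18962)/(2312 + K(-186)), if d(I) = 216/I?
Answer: 33307125152/4059793811 + 2721908*I*√186/4059793811 ≈ 8.2041 + 0.0091438*I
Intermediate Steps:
K(b) = 41*√b/(-31 + b) (K(b) = ((42 - 1)/(b - 31))*√b = (41/(-31 + b))*√b = 41*√b/(-31 + b))
(d(36) + 18962)/(2312 + K(-186)) = (216/36 + 18962)/(2312 + 41*√(-186)/(-31 - 186)) = (216*(1/36) + 18962)/(2312 + 41*(I*√186)/(-217)) = (6 + 18962)/(2312 + 41*(I*√186)*(-1/217)) = 18968/(2312 - 41*I*√186/217)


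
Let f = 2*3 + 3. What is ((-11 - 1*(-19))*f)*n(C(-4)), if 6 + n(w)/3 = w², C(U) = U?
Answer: 2160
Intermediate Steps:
n(w) = -18 + 3*w²
f = 9 (f = 6 + 3 = 9)
((-11 - 1*(-19))*f)*n(C(-4)) = ((-11 - 1*(-19))*9)*(-18 + 3*(-4)²) = ((-11 + 19)*9)*(-18 + 3*16) = (8*9)*(-18 + 48) = 72*30 = 2160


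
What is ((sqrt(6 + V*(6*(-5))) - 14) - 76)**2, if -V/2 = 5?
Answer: 8406 - 540*sqrt(34) ≈ 5257.3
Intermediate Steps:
V = -10 (V = -2*5 = -10)
((sqrt(6 + V*(6*(-5))) - 14) - 76)**2 = ((sqrt(6 - 60*(-5)) - 14) - 76)**2 = ((sqrt(6 - 10*(-30)) - 14) - 76)**2 = ((sqrt(6 + 300) - 14) - 76)**2 = ((sqrt(306) - 14) - 76)**2 = ((3*sqrt(34) - 14) - 76)**2 = ((-14 + 3*sqrt(34)) - 76)**2 = (-90 + 3*sqrt(34))**2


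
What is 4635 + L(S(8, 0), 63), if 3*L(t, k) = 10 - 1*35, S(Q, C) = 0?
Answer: 13880/3 ≈ 4626.7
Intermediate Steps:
L(t, k) = -25/3 (L(t, k) = (10 - 1*35)/3 = (10 - 35)/3 = (⅓)*(-25) = -25/3)
4635 + L(S(8, 0), 63) = 4635 - 25/3 = 13880/3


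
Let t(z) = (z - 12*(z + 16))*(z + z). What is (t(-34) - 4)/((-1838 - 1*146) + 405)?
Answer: 12380/1579 ≈ 7.8404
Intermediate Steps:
t(z) = 2*z*(-192 - 11*z) (t(z) = (z - 12*(16 + z))*(2*z) = (z + (-192 - 12*z))*(2*z) = (-192 - 11*z)*(2*z) = 2*z*(-192 - 11*z))
(t(-34) - 4)/((-1838 - 1*146) + 405) = (-2*(-34)*(192 + 11*(-34)) - 4)/((-1838 - 1*146) + 405) = (-2*(-34)*(192 - 374) - 4)/((-1838 - 146) + 405) = (-2*(-34)*(-182) - 4)/(-1984 + 405) = (-12376 - 4)/(-1579) = -12380*(-1/1579) = 12380/1579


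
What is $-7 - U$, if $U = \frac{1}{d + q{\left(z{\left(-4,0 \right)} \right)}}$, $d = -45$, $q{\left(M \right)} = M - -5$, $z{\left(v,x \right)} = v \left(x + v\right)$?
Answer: $- \frac{167}{24} \approx -6.9583$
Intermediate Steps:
$z{\left(v,x \right)} = v \left(v + x\right)$
$q{\left(M \right)} = 5 + M$ ($q{\left(M \right)} = M + 5 = 5 + M$)
$U = - \frac{1}{24}$ ($U = \frac{1}{-45 - \left(-5 + 4 \left(-4 + 0\right)\right)} = \frac{1}{-45 + \left(5 - -16\right)} = \frac{1}{-45 + \left(5 + 16\right)} = \frac{1}{-45 + 21} = \frac{1}{-24} = - \frac{1}{24} \approx -0.041667$)
$-7 - U = -7 - - \frac{1}{24} = -7 + \frac{1}{24} = - \frac{167}{24}$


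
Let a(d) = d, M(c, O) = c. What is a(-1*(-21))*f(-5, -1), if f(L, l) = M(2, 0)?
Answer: 42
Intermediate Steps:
f(L, l) = 2
a(-1*(-21))*f(-5, -1) = -1*(-21)*2 = 21*2 = 42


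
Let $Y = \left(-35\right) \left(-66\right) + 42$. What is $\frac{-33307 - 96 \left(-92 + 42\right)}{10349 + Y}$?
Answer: $- \frac{28507}{12701} \approx -2.2445$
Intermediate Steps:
$Y = 2352$ ($Y = 2310 + 42 = 2352$)
$\frac{-33307 - 96 \left(-92 + 42\right)}{10349 + Y} = \frac{-33307 - 96 \left(-92 + 42\right)}{10349 + 2352} = \frac{-33307 - -4800}{12701} = \left(-33307 + 4800\right) \frac{1}{12701} = \left(-28507\right) \frac{1}{12701} = - \frac{28507}{12701}$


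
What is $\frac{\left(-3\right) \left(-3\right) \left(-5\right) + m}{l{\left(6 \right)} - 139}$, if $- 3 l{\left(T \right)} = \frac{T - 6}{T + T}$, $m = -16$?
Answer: $\frac{61}{139} \approx 0.43885$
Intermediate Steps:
$l{\left(T \right)} = - \frac{-6 + T}{6 T}$ ($l{\left(T \right)} = - \frac{\left(T - 6\right) \frac{1}{T + T}}{3} = - \frac{\left(-6 + T\right) \frac{1}{2 T}}{3} = - \frac{\frac{1}{2} \frac{1}{T} \left(-6 + T\right)}{3} = - \frac{-6 + T}{6 T}$)
$\frac{\left(-3\right) \left(-3\right) \left(-5\right) + m}{l{\left(6 \right)} - 139} = \frac{\left(-3\right) \left(-3\right) \left(-5\right) - 16}{\frac{6 - 6}{6 \cdot 6} - 139} = \frac{9 \left(-5\right) - 16}{\frac{1}{6} \cdot \frac{1}{6} \left(6 - 6\right) - 139} = \frac{-45 - 16}{\frac{1}{6} \cdot \frac{1}{6} \cdot 0 - 139} = - \frac{61}{0 - 139} = - \frac{61}{-139} = \left(-61\right) \left(- \frac{1}{139}\right) = \frac{61}{139}$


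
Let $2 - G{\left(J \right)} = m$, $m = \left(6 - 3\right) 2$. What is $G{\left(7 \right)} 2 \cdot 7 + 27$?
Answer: $-29$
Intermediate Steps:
$m = 6$ ($m = 3 \cdot 2 = 6$)
$G{\left(J \right)} = -4$ ($G{\left(J \right)} = 2 - 6 = -4$)
$G{\left(7 \right)} 2 \cdot 7 + 27 = - 4 \cdot 2 \cdot 7 + 27 = \left(-4\right) 14 + 27 = -56 + 27 = -29$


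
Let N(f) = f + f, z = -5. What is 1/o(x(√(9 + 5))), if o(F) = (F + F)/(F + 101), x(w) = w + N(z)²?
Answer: 10043/9986 - 101*√14/19972 ≈ 0.98679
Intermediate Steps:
N(f) = 2*f
x(w) = 100 + w (x(w) = w + (2*(-5))² = w + (-10)² = w + 100 = 100 + w)
o(F) = 2*F/(101 + F) (o(F) = (2*F)/(101 + F) = 2*F/(101 + F))
1/o(x(√(9 + 5))) = 1/(2*(100 + √(9 + 5))/(101 + (100 + √(9 + 5)))) = 1/(2*(100 + √14)/(101 + (100 + √14))) = 1/(2*(100 + √14)/(201 + √14)) = (201 + √14)/(2*(100 + √14))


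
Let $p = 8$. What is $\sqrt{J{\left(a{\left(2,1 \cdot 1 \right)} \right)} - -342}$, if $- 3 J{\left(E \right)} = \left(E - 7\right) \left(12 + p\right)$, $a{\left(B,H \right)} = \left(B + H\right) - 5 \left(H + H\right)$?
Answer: $\frac{\sqrt{3918}}{3} \approx 20.865$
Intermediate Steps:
$a{\left(B,H \right)} = B - 9 H$ ($a{\left(B,H \right)} = \left(B + H\right) - 5 \cdot 2 H = \left(B + H\right) - 10 H = B - 9 H$)
$J{\left(E \right)} = \frac{140}{3} - \frac{20 E}{3}$ ($J{\left(E \right)} = - \frac{\left(E - 7\right) \left(12 + 8\right)}{3} = - \frac{\left(-7 + E\right) 20}{3} = - \frac{-140 + 20 E}{3} = \frac{140}{3} - \frac{20 E}{3}$)
$\sqrt{J{\left(a{\left(2,1 \cdot 1 \right)} \right)} - -342} = \sqrt{\left(\frac{140}{3} - \frac{20 \left(2 - 9 \cdot 1 \cdot 1\right)}{3}\right) - -342} = \sqrt{\left(\frac{140}{3} - \frac{20 \left(2 - 9\right)}{3}\right) + 342} = \sqrt{\left(\frac{140}{3} - - \frac{140}{3}\right) + 342} = \sqrt{\left(\frac{140}{3} + \frac{140}{3}\right) + 342} = \sqrt{\frac{280}{3} + 342} = \sqrt{\frac{1306}{3}} = \frac{\sqrt{3918}}{3}$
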